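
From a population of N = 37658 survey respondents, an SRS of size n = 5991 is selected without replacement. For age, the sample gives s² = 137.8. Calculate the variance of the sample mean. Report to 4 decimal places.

Under SRS without replacement, Var(ȳ) = (1 − f)·s²/n with f = n/N = 5991/37658 = 0.15908970.
Var(ȳ) = (1 − 0.15908970)·137.8/5991 = 0.84091030·0.023001168 = 0.019341919.

0.0193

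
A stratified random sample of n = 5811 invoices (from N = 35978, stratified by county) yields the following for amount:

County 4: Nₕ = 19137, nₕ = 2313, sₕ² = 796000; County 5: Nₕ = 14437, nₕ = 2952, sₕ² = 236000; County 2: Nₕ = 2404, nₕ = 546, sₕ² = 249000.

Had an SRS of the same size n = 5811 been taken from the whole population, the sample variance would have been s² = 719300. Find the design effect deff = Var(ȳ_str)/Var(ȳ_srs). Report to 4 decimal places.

Var(ȳ_str) = Σ Wₕ²(1−fₕ)sₕ²/nₕ with Wₕ = Nₕ/35978:
  County 4: (19137/35978)²·(1−2313/19137)·796000/2313 = 85.598571
  County 5: (14437/35978)²·(1−2952/14437)·236000/2952 = 10.240698
  County 2: (2404/35978)²·(1−546/2404)·249000/546 = 1.573667
  → Var(ȳ_str) = 97.412936.
Var(ȳ_srs) = (1 − 5811/35978)·719300/5811 = 103.78971.
deff = 97.412936 / 103.78971 = 0.9386.

0.9386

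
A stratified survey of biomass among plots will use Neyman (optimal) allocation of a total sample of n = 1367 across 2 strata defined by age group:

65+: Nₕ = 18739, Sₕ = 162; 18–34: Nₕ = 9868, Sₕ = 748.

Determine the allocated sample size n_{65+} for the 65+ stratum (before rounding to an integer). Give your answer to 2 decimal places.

Neyman allocation: nₕ = n·NₕSₕ / Σⱼ NⱼSⱼ.
Σ NⱼSⱼ = 18739·162 + 9868·748 = 1.0416982 × 10^7.
n_{65+} = 1367·18739·162 / (1.0416982 × 10^7) = 398.37.

398.37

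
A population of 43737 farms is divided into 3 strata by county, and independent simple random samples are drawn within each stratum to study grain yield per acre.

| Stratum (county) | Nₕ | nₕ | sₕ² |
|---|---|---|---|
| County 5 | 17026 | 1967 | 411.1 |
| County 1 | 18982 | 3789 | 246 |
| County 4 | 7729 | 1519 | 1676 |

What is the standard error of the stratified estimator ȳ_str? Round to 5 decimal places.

0.25590

Var(ȳ_str) = Σₕ Wₕ²(1 − fₕ)sₕ²/nₕ with Wₕ = Nₕ/N, N = 43737.
County 5: Wₕ = 0.38928139; term = 0.38928139²·(1 − 0.11552919)·411.1/1967 = 0.028012631.
County 1: Wₕ = 0.43400325; term = 0.43400325²·(1 − 0.19961016)·246/3789 = 0.0097880917.
County 4: Wₕ = 0.17671537; term = 0.17671537²·(1 − 0.19653254)·1676/1519 = 0.027684276.
Sum = 0.065484999.
SE = √(0.065484999) = 0.25590.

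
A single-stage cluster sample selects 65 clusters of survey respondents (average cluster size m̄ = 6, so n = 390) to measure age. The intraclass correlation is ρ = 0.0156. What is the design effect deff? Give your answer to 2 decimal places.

deff = 1 + (6 − 1)·0.0156 = 1 + 0.078 = 1.078.

1.08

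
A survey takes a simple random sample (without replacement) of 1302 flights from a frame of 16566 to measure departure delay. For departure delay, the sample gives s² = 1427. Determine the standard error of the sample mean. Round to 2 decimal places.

1.00

Under SRS without replacement, Var(ȳ) = (1 − f)·s²/n with f = n/N = 1302/16566 = 0.07859471.
Var(ȳ) = (1 − 0.07859471)·1427/1302 = 0.92140529·1.0960061 = 1.0098659.
SE(ȳ) = √(1.0098659) = 1.00.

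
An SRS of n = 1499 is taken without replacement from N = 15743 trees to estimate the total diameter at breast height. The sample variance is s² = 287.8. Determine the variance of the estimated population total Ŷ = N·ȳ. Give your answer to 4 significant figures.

Var(Ŷ) = N²·Var(ȳ) = N²·(1 − n/N)·s²/n.
f = 1499/15743 = 0.09521692; Var(ȳ) = 0.90478308·287.8/1499 = 0.17371352.
Var(Ŷ) = 15743² · 0.17371352 = 4.3053515 × 10^7.

4.305 × 10^7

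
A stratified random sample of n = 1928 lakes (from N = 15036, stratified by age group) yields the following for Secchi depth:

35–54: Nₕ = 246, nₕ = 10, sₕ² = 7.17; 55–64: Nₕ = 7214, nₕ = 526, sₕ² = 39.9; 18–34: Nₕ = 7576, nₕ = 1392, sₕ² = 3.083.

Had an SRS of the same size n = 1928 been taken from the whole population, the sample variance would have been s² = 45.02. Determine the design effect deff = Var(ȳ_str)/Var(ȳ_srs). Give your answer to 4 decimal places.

0.8268

Var(ȳ_str) = Σ Wₕ²(1−fₕ)sₕ²/nₕ with Wₕ = Nₕ/15036:
  35–54: (246/15036)²·(1−10/246)·7.17/10 = 1.8412028 × 10^-4
  55–64: (7214/15036)²·(1−526/7214)·39.9/526 = 0.016188064
  18–34: (7576/15036)²·(1−1392/7576)·3.083/1392 = 4.5896451 × 10^-4
  → Var(ȳ_str) = 0.016831149.
Var(ȳ_srs) = (1 − 1928/15036)·45.02/1928 = 0.020356475.
deff = 0.016831149 / 0.020356475 = 0.8268.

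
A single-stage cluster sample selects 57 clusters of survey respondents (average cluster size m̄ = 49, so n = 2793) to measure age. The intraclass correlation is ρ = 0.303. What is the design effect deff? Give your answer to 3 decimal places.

deff = 1 + (49 − 1)·0.303 = 1 + 14.544 = 15.544.

15.544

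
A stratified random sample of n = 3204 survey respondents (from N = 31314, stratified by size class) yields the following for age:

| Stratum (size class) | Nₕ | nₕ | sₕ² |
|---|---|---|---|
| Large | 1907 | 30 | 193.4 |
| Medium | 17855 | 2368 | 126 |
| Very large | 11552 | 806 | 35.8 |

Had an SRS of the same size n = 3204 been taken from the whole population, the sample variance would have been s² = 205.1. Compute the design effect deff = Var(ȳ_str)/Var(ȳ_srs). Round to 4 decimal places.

0.7685

Var(ȳ_str) = Σ Wₕ²(1−fₕ)sₕ²/nₕ with Wₕ = Nₕ/31314:
  Large: (1907/31314)²·(1−30/1907)·193.4/30 = 0.023532772
  Medium: (17855/31314)²·(1−2368/17855)·126/2368 = 0.0150051
  Very large: (11552/31314)²·(1−806/11552)·35.8/806 = 0.0056230883
  → Var(ȳ_str) = 0.04416096.
Var(ȳ_srs) = (1 − 3204/31314)·205.1/3204 = 0.057463947.
deff = 0.04416096 / 0.057463947 = 0.7685.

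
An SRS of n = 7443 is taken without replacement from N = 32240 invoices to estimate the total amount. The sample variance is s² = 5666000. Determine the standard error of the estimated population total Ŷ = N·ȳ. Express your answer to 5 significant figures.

780120

Var(Ŷ) = N²·Var(ȳ) = N²·(1 − n/N)·s²/n.
f = 7443/32240 = 0.23086228; Var(ȳ) = 0.76913772·5666000/7443 = 585.50777.
Var(Ŷ) = 32240² · 585.50777 = 6.0858708 × 10^11.
SE(Ŷ) = √(6.0858708 × 10^11) = 780120.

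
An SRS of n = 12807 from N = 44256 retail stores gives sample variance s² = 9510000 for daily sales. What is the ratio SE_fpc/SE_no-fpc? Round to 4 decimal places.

0.8430

f = n/N = 12807/44256 = 0.28938449.
SE_no-fpc = √(s²/n) = 27.250003; SE_fpc = √((1−f)s²/n) = 22.971211.
Ratio = √(1−f) = 0.84298014.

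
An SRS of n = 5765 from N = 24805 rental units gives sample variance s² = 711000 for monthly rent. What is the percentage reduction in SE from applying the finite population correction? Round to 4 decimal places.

12.3879

f = n/N = 5765/24805 = 0.23241282.
SE_no-fpc = √(s²/n) = 11.105424; SE_fpc = √((1−f)s²/n) = 9.7296899.
Ratio = √(1−f) = 0.87612053. Reduction = 100·(1 − 0.87612053) = 12.3879%.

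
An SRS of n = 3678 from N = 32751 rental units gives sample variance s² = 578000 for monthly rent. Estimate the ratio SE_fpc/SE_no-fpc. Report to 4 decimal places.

f = n/N = 3678/32751 = 0.11230191.
SE_no-fpc = √(s²/n) = 12.535973; SE_fpc = √((1−f)s²/n) = 11.81111.
Ratio = √(1−f) = 0.94217731.

0.9422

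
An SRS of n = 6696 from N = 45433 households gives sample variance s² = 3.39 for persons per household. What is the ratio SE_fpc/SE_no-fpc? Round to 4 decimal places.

0.9234

f = n/N = 6696/45433 = 0.14738186.
SE_no-fpc = √(s²/n) = 0.022500498; SE_fpc = √((1−f)s²/n) = 0.020776358.
Ratio = √(1−f) = 0.92337324.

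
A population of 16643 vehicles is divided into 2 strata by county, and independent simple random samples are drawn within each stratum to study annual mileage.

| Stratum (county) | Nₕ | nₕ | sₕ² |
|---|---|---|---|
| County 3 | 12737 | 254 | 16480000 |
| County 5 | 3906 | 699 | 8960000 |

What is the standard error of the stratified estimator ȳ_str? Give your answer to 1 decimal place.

194.5

Var(ȳ_str) = Σₕ Wₕ²(1 − fₕ)sₕ²/nₕ with Wₕ = Nₕ/N, N = 16643.
County 3: Wₕ = 0.76530674; term = 0.76530674²·(1 − 0.01994190)·16480000/254 = 37243.148.
County 5: Wₕ = 0.23469326; term = 0.23469326²·(1 − 0.17895545)·8960000/699 = 579.694.
Sum = 37822.842.
SE = √(37822.842) = 194.5.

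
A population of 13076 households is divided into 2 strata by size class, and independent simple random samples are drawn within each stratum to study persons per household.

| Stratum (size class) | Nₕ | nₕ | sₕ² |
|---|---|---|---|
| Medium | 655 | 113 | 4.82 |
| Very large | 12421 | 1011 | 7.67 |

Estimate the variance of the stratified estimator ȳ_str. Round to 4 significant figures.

0.006377

Var(ȳ_str) = Σₕ Wₕ²(1 − fₕ)sₕ²/nₕ with Wₕ = Nₕ/N, N = 13076.
Medium: Wₕ = 0.05009177; term = 0.05009177²·(1 − 0.17251908)·4.82/113 = 8.8564435 × 10^-5.
Very large: Wₕ = 0.94990823; term = 0.94990823²·(1 − 0.08139441)·7.67/1011 = 0.0062883483.
Sum = 0.0063769127.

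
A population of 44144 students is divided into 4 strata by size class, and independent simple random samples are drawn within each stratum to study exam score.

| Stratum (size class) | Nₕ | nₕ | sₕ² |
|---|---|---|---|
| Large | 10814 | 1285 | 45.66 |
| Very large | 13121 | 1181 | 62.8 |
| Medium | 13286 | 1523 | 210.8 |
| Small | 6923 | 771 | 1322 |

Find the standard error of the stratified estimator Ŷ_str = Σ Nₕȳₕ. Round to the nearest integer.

10327

Var(Ŷ_str) = Σₕ Nₕ²(1 − fₕ)sₕ²/nₕ.
Large: 10814²·(1 − 1285/10814)·45.66/1285 = 3.6615627 × 10^6.
Very large: 13121²·(1 − 1181/13121)·62.8/1181 = 8.3306907 × 10^6.
Medium: 13286²·(1 − 1523/13286)·210.8/1523 = 2.1631321 × 10^7.
Small: 6923²·(1 − 771/6923)·1322/771 = 7.3027719 × 10^7.
Sum = 1.0665129 × 10^8.
SE = √(1.0665129 × 10^8) = 10327.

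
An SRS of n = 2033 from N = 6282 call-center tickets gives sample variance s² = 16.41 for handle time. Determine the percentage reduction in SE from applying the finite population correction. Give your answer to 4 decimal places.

f = n/N = 2033/6282 = 0.32362305.
SE_no-fpc = √(s²/n) = 0.089843281; SE_fpc = √((1−f)s²/n) = 0.073889036.
Ratio = √(1−f) = 0.82242139. Reduction = 100·(1 − 0.82242139) = 17.7579%.

17.7579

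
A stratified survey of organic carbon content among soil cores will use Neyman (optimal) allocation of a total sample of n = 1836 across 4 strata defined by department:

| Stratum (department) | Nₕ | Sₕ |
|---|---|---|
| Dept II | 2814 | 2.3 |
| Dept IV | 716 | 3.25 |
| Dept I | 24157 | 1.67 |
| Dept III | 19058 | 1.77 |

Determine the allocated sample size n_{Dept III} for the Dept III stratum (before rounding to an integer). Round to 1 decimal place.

747.3

Neyman allocation: nₕ = n·NₕSₕ / Σⱼ NⱼSⱼ.
Σ NⱼSⱼ = 2814·2.3 + 716·3.25 + 24157·1.67 + 19058·1.77 = 82874.05.
n_{Dept III} = 1836·19058·1.77 / 82874.05 = 747.3.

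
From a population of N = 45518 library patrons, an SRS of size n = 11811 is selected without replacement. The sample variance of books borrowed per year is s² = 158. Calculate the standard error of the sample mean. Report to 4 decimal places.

0.0995

Under SRS without replacement, Var(ȳ) = (1 − f)·s²/n with f = n/N = 11811/45518 = 0.25947977.
Var(ȳ) = (1 − 0.25947977)·158/11811 = 0.74052023·0.01337736 = 0.0099062058.
SE(ȳ) = √(0.0099062058) = 0.0995.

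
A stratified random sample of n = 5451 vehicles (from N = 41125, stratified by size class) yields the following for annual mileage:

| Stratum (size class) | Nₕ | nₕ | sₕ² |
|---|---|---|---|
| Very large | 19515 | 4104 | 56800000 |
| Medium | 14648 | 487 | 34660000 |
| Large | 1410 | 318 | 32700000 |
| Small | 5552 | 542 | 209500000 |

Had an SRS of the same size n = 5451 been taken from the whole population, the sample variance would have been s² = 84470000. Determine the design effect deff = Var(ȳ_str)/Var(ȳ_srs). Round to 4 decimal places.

Var(ȳ_str) = Σ Wₕ²(1−fₕ)sₕ²/nₕ with Wₕ = Nₕ/41125:
  Very large: (19515/41125)²·(1−4104/19515)·56800000/4104 = 2461.0959
  Medium: (14648/41125)²·(1−487/14648)·34660000/487 = 8728.9103
  Large: (1410/41125)²·(1−318/1410)·32700000/318 = 93.616104
  Small: (5552/41125)²·(1−542/5552)·209500000/542 = 6357.1155
  → Var(ȳ_str) = 17640.738.
Var(ȳ_srs) = (1 − 5451/41125)·84470000/5451 = 13442.257.
deff = 17640.738 / 13442.257 = 1.3123.

1.3123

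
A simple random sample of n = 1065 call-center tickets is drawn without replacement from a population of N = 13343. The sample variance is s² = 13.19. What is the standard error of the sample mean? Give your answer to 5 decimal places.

0.10675

Under SRS without replacement, Var(ȳ) = (1 − f)·s²/n with f = n/N = 1065/13343 = 0.07981713.
Var(ȳ) = (1 − 0.07981713)·13.19/1065 = 0.92018287·0.012384977 = 0.011396443.
SE(ȳ) = √(0.011396443) = 0.10675.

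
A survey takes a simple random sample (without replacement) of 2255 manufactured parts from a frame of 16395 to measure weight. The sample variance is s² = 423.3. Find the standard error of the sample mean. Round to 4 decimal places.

0.4024

Under SRS without replacement, Var(ȳ) = (1 − f)·s²/n with f = n/N = 2255/16395 = 0.13754193.
Var(ȳ) = (1 − 0.13754193)·423.3/2255 = 0.86245807·0.18771619 = 0.16189734.
SE(ȳ) = √(0.16189734) = 0.4024.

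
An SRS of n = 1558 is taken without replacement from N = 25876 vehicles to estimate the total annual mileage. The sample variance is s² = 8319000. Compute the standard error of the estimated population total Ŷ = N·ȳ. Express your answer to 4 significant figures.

Var(Ŷ) = N²·Var(ȳ) = N²·(1 − n/N)·s²/n.
f = 1558/25876 = 0.06021023; Var(ȳ) = 0.93978977·8319000/1558 = 5018.043.
Var(Ŷ) = 25876² · 5018.043 = 3.3599179 × 10^12.
SE(Ŷ) = √(3.3599179 × 10^12) = 1.833 × 10^6.

1.833 × 10^6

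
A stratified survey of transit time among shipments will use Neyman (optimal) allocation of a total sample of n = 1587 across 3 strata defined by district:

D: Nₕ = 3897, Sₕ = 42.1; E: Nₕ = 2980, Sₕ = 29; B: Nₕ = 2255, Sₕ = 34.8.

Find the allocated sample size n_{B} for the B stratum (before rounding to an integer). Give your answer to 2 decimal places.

Neyman allocation: nₕ = n·NₕSₕ / Σⱼ NⱼSⱼ.
Σ NⱼSⱼ = 3897·42.1 + 2980·29 + 2255·34.8 = 328957.7.
n_{B} = 1587·2255·34.8 / 328957.7 = 378.58.

378.58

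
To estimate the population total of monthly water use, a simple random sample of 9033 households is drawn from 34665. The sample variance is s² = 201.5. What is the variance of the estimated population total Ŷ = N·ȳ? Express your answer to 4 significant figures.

Var(Ŷ) = N²·Var(ȳ) = N²·(1 − n/N)·s²/n.
f = 9033/34665 = 0.26057984; Var(ȳ) = 0.73942016·201.5/9033 = 0.016494317.
Var(Ŷ) = 34665² · 0.016494317 = 1.9820598 × 10^7.

1.982 × 10^7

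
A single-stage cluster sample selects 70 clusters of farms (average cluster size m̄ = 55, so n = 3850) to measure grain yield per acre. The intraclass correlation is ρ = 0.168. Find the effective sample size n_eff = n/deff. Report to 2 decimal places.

382.25

deff = 1 + (55 − 1)·0.168 = 1 + 9.072 = 10.072.
n_eff = 3850 / 10.072 = 382.25.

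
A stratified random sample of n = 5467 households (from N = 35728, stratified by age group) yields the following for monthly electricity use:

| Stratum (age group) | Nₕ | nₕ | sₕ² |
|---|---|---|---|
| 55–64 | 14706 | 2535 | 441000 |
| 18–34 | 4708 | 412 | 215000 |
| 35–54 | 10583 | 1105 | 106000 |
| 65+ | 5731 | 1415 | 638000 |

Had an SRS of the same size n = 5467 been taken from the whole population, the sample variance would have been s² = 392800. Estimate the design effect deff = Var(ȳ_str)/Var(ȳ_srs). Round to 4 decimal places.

Var(ȳ_str) = Σ Wₕ²(1−fₕ)sₕ²/nₕ with Wₕ = Nₕ/35728:
  55–64: (14706/35728)²·(1−2535/14706)·441000/2535 = 24.392934
  18–34: (4708/35728)²·(1−412/4708)·215000/412 = 8.2684587
  35–54: (10583/35728)²·(1−1105/10583)·106000/1105 = 7.5379226
  65+: (5731/35728)²·(1−1415/5731)·638000/1415 = 8.7369263
  → Var(ȳ_str) = 48.936242.
Var(ȳ_srs) = (1 − 5467/35728)·392800/5467 = 60.855099.
deff = 48.936242 / 60.855099 = 0.8041.

0.8041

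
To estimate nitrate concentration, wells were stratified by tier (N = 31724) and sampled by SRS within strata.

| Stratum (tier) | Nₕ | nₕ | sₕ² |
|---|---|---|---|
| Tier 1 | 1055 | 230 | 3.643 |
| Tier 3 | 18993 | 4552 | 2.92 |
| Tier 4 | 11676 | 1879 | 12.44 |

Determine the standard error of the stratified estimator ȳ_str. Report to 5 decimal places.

Var(ȳ_str) = Σₕ Wₕ²(1 − fₕ)sₕ²/nₕ with Wₕ = Nₕ/N, N = 31724.
Tier 1: Wₕ = 0.03325558; term = 0.03325558²·(1 − 0.21800948)·3.643/230 = 1.3698148 × 10^-5.
Tier 3: Wₕ = 0.59869499; term = 0.59869499²·(1 − 0.23966725)·2.92/4552 = 1.7482179 × 10^-4.
Tier 4: Wₕ = 0.36804943; term = 0.36804943²·(1 − 0.16092840)·12.44/1879 = 7.5249724 × 10^-4.
Sum = 9.4101718 × 10^-4.
SE = √(9.4101718 × 10^-4) = 0.03068.

0.03068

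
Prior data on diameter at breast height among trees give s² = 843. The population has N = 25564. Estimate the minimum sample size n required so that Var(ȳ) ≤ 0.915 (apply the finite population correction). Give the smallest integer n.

890

Without fpc, n₀ = s²/D = 843/0.915 = 921.3115.
With fpc, (1 − n/N)·s²/n ≤ D requires n ≥ n₀/(1 + n₀/N) = 921.3115/(1 + 921.3115/25564) = 889.2630.
Rounding up, n = 890.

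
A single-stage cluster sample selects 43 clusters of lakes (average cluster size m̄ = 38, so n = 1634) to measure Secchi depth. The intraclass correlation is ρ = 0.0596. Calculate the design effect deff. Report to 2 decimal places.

deff = 1 + (38 − 1)·0.0596 = 1 + 2.2052 = 3.2052.

3.21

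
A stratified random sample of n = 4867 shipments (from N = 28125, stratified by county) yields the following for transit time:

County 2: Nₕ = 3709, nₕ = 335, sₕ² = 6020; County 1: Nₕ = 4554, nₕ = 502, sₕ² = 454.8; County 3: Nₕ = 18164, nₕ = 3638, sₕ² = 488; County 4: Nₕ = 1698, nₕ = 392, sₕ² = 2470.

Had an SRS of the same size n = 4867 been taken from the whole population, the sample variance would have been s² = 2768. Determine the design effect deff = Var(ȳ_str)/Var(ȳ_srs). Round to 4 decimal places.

0.7821

Var(ȳ_str) = Σ Wₕ²(1−fₕ)sₕ²/nₕ with Wₕ = Nₕ/28125:
  County 2: (3709/28125)²·(1−335/3709)·6020/335 = 0.28429455
  County 1: (4554/28125)²·(1−502/4554)·454.8/502 = 0.021134605
  County 3: (18164/28125)²·(1−3638/18164)·488/3638 = 0.044743463
  County 4: (1698/28125)²·(1−392/1698)·2470/392 = 0.017664717
  → Var(ȳ_str) = 0.36783734.
Var(ȳ_srs) = (1 − 4867/28125)·2768/4867 = 0.47031039.
deff = 0.36783734 / 0.47031039 = 0.7821.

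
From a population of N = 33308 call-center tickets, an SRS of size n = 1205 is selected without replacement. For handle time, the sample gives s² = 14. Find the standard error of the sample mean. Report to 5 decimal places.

0.10582

Under SRS without replacement, Var(ȳ) = (1 − f)·s²/n with f = n/N = 1205/33308 = 0.03617749.
Var(ȳ) = (1 − 0.03617749)·14/1205 = 0.96382251·0.011618257 = 0.011197938.
SE(ȳ) = √(0.011197938) = 0.10582.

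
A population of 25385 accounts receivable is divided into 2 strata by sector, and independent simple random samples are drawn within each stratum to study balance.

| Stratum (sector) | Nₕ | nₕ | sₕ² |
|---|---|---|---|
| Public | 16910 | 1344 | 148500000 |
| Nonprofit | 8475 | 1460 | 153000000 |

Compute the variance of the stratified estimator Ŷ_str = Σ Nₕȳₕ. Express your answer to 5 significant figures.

3.5314 × 10^13

Var(Ŷ_str) = Σₕ Nₕ²(1 − fₕ)sₕ²/nₕ.
Public: 16910²·(1 − 1344/16910)·148500000/1344 = 2.9083577 × 10^13.
Nonprofit: 8475²·(1 − 1460/8475)·153000000/1460 = 6.2302569 × 10^12.
Sum = 3.5313834 × 10^13.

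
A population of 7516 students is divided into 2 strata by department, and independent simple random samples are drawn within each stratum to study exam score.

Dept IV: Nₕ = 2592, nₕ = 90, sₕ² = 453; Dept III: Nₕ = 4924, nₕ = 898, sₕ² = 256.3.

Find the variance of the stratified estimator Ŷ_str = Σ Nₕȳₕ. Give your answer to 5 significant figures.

3.8300 × 10^7

Var(Ŷ_str) = Σₕ Nₕ²(1 − fₕ)sₕ²/nₕ.
Dept IV: 2592²·(1 − 90/2592)·453/90 = 3.2642093 × 10^7.
Dept III: 4924²·(1 − 898/4924)·256.3/898 = 5.6580149 × 10^6.
Sum = 3.8300108 × 10^7.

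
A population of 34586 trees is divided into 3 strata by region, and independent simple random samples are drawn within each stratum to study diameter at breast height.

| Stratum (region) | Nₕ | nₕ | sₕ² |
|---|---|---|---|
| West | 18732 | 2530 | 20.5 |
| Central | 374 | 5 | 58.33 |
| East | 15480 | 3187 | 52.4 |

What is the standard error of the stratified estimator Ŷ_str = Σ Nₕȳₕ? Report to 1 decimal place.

Var(Ŷ_str) = Σₕ Nₕ²(1 − fₕ)sₕ²/nₕ.
West: 18732²·(1 − 2530/18732)·20.5/2530 = 2.4591562 × 10^6.
Central: 374²·(1 − 5/374)·58.33/5 = 1.609978 × 10^6.
East: 15480²·(1 − 3187/15480)·52.4/3187 = 3.1288019 × 10^6.
Sum = 7.1979361 × 10^6.
SE = √(7.1979361 × 10^6) = 2682.9.

2682.9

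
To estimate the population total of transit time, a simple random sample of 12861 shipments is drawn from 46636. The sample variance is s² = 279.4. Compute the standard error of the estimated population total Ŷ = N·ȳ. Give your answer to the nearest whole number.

5850

Var(Ŷ) = N²·Var(ȳ) = N²·(1 − n/N)·s²/n.
f = 12861/46636 = 0.27577408; Var(ȳ) = 0.72422592·279.4/12861 = 0.015733514.
Var(Ŷ) = 46636² · 0.015733514 = 3.4219079 × 10^7.
SE(Ŷ) = √(3.4219079 × 10^7) = 5850.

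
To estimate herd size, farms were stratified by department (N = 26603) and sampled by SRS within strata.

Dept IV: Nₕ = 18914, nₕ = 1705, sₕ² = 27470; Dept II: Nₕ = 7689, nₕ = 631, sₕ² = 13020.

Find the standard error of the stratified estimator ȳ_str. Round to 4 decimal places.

2.9987

Var(ȳ_str) = Σₕ Wₕ²(1 − fₕ)sₕ²/nₕ with Wₕ = Nₕ/N, N = 26603.
Dept IV: Wₕ = 0.71097245; term = 0.71097245²·(1 − 0.09014487)·27470/1705 = 7.4098952.
Dept II: Wₕ = 0.28902755; term = 0.28902755²·(1 − 0.08206529)·13020/631 = 1.5822384.
Sum = 8.9921336.
SE = √(8.9921336) = 2.9987.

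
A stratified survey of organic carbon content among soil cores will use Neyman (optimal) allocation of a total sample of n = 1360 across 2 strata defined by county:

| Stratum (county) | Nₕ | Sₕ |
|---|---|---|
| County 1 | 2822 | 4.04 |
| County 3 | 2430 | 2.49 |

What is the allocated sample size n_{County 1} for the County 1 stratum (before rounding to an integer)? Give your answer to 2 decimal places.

888.47

Neyman allocation: nₕ = n·NₕSₕ / Σⱼ NⱼSⱼ.
Σ NⱼSⱼ = 2822·4.04 + 2430·2.49 = 17451.58.
n_{County 1} = 1360·2822·4.04 / 17451.58 = 888.47.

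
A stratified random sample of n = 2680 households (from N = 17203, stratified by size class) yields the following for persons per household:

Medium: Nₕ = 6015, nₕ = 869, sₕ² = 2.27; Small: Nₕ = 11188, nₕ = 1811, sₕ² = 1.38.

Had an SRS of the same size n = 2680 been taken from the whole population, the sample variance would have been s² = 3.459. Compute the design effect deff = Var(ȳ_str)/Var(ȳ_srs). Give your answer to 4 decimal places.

Var(ȳ_str) = Σ Wₕ²(1−fₕ)sₕ²/nₕ with Wₕ = Nₕ/17203:
  Medium: (6015/17203)²·(1−869/6015)·2.27/869 = 2.732141 × 10^-4
  Small: (11188/17203)²·(1−1811/11188)·1.38/1811 = 2.701274 × 10^-4
  → Var(ȳ_str) = 5.433415 × 10^-4.
Var(ȳ_srs) = (1 − 2680/17203)·3.459/2680 = 0.0010896021.
deff = (5.433415 × 10^-4) / 0.0010896021 = 0.4987.

0.4987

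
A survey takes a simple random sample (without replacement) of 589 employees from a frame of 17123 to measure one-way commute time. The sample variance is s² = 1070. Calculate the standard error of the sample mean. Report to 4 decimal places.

1.3244

Under SRS without replacement, Var(ȳ) = (1 − f)·s²/n with f = n/N = 589/17123 = 0.03439818.
Var(ȳ) = (1 − 0.03439818)·1070/589 = 0.96560182·1.8166384 = 1.7541493.
SE(ȳ) = √(1.7541493) = 1.3244.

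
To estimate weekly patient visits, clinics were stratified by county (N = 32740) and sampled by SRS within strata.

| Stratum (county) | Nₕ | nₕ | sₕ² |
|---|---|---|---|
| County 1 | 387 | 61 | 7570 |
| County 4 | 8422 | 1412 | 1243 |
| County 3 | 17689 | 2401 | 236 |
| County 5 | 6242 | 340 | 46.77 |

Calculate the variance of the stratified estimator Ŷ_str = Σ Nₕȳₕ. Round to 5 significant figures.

9.9277 × 10^7

Var(Ŷ_str) = Σₕ Nₕ²(1 − fₕ)sₕ²/nₕ.
County 1: 387²·(1 − 61/387)·7570/61 = 1.5656497 × 10^7.
County 4: 8422²·(1 − 1412/8422)·1243/1412 = 5.1972031 × 10^7.
County 3: 17689²·(1 − 2401/17689)·236/2401 = 2.6581152 × 10^7.
County 5: 6242²·(1 − 340/6242)·46.77/340 = 5.0677061 × 10^6.
Sum = 9.9277386 × 10^7.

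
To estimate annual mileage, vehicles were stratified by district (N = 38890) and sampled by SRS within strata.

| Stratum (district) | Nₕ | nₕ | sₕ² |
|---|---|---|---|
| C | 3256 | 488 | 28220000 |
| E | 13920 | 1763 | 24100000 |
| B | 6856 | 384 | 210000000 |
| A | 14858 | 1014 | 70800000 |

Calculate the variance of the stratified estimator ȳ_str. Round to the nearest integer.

Var(ȳ_str) = Σₕ Wₕ²(1 − fₕ)sₕ²/nₕ with Wₕ = Nₕ/N, N = 38890.
C: Wₕ = 0.08372332; term = 0.08372332²·(1 − 0.14987715)·28220000/488 = 344.59723.
E: Wₕ = 0.35793263; term = 0.35793263²·(1 − 0.12665230)·24100000/1763 = 1529.5177.
B: Wₕ = 0.17629211; term = 0.17629211²·(1 − 0.05600933)·210000000/384 = 16044.327.
A: Wₕ = 0.38205194; term = 0.38205194²·(1 − 0.06824606)·70800000/1014 = 9496.0143.
Sum = 27414.456.

27414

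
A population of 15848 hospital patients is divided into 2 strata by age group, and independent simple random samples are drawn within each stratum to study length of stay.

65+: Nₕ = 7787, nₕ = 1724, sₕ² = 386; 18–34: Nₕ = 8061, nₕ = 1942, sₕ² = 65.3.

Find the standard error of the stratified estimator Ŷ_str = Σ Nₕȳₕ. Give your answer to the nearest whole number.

Var(Ŷ_str) = Σₕ Nₕ²(1 − fₕ)sₕ²/nₕ.
65+: 7787²·(1 − 1724/7787)·386/1724 = 1.0570798 × 10^7.
18–34: 8061²·(1 − 1942/8061)·65.3/1942 = 1.6585682 × 10^6.
Sum = 1.2229366 × 10^7.
SE = √(1.2229366 × 10^7) = 3497.

3497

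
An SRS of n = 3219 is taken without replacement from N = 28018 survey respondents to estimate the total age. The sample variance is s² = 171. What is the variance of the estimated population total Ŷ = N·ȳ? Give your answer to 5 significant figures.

Var(Ŷ) = N²·Var(ȳ) = N²·(1 − n/N)·s²/n.
f = 3219/28018 = 0.11489043; Var(ȳ) = 0.88510957·171/3219 = 0.047018868.
Var(Ŷ) = 28018² · 0.047018868 = 3.6910203 × 10^7.

3.6910 × 10^7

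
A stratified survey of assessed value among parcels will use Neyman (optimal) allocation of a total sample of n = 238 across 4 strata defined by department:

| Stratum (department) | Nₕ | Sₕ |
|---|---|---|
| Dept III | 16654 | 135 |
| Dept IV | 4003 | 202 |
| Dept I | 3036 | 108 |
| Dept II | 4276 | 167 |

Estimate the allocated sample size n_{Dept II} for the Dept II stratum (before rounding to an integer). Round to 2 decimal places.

Neyman allocation: nₕ = n·NₕSₕ / Σⱼ NⱼSⱼ.
Σ NⱼSⱼ = 16654·135 + 4003·202 + 3036·108 + 4276·167 = 4.098876 × 10^6.
n_{Dept II} = 238·4276·167 / (4.098876 × 10^6) = 41.46.

41.46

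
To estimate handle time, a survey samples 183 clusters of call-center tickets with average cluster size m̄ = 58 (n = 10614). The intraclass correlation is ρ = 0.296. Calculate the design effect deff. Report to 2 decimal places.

deff = 1 + (58 − 1)·0.296 = 1 + 16.872 = 17.872.

17.87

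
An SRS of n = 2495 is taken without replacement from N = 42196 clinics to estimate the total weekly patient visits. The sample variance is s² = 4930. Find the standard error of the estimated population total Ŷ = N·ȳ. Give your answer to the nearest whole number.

57534

Var(Ŷ) = N²·Var(ȳ) = N²·(1 − n/N)·s²/n.
f = 2495/42196 = 0.05912883; Var(ȳ) = 0.94087117·4930/2495 = 1.8591162.
Var(Ŷ) = 42196² · 1.8591162 = 3.3101609 × 10^9.
SE(Ŷ) = √(3.3101609 × 10^9) = 57534.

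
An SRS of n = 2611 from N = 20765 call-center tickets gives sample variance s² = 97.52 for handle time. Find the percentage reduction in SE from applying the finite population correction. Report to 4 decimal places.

f = n/N = 2611/20765 = 0.12574043.
SE_no-fpc = √(s²/n) = 0.19326064; SE_fpc = √((1−f)s²/n) = 0.18070227.
Ratio = √(1−f) = 0.93501849. Reduction = 100·(1 − 0.93501849) = 6.4982%.

6.4982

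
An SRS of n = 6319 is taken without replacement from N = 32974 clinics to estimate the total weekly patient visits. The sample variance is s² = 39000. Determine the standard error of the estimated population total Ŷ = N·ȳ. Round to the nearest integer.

73652

Var(Ŷ) = N²·Var(ȳ) = N²·(1 − n/N)·s²/n.
f = 6319/32974 = 0.19163583; Var(ȳ) = 0.80836417·39000/6319 = 4.9891126.
Var(Ŷ) = 32974² · 4.9891126 = 5.4245857 × 10^9.
SE(Ŷ) = √(5.4245857 × 10^9) = 73652.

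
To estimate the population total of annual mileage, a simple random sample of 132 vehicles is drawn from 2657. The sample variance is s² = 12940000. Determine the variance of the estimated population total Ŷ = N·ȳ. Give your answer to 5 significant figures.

6.5768 × 10^11

Var(Ŷ) = N²·Var(ȳ) = N²·(1 − n/N)·s²/n.
f = 132/2657 = 0.04968009; Var(ȳ) = 0.95031991·12940000/132 = 93160.149.
Var(Ŷ) = 2657² · 93160.149 = 6.5767795 × 10^11.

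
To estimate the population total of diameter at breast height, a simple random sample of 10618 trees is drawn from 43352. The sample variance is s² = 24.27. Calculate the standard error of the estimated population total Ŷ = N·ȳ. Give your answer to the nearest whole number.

Var(Ŷ) = N²·Var(ȳ) = N²·(1 − n/N)·s²/n.
f = 10618/43352 = 0.24492526; Var(ȳ) = 0.75507474·24.27/10618 = 0.0017259054.
Var(Ŷ) = 43352² · 0.0017259054 = 3.2436595 × 10^6.
SE(Ŷ) = √(3.2436595 × 10^6) = 1801.

1801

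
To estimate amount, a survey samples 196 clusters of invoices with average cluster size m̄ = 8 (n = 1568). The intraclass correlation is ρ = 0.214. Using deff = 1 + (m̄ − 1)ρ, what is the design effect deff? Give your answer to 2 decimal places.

deff = 1 + (8 − 1)·0.214 = 1 + 1.498 = 2.498.

2.50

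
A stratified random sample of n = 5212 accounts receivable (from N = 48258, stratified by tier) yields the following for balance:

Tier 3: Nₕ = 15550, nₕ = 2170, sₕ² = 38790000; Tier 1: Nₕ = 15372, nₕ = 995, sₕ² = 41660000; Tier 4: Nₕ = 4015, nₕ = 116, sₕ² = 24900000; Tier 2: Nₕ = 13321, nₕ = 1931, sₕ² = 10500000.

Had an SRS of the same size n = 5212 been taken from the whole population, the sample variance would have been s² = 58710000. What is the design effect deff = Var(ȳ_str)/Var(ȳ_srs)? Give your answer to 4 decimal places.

Var(ȳ_str) = Σ Wₕ²(1−fₕ)sₕ²/nₕ with Wₕ = Nₕ/48258:
  Tier 3: (15550/48258)²·(1−2170/15550)·38790000/2170 = 1597.011
  Tier 1: (15372/48258)²·(1−995/15372)·41660000/995 = 3973.3443
  Tier 4: (4015/48258)²·(1−116/4015)·24900000/116 = 1442.9175
  Tier 2: (13321/48258)²·(1−1931/13321)·10500000/1931 = 354.26556
  → Var(ȳ_str) = 7367.5384.
Var(ȳ_srs) = (1 − 5212/48258)·58710000/5212 = 10047.804.
deff = 7367.5384 / 10047.804 = 0.7332.

0.7332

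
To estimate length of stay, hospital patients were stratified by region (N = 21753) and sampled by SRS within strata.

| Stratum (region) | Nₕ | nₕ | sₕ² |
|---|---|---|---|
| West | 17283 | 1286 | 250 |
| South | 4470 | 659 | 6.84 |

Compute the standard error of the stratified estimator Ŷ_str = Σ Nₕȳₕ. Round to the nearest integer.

Var(Ŷ_str) = Σₕ Nₕ²(1 − fₕ)sₕ²/nₕ.
West: 17283²·(1 − 1286/17283)·250/1286 = 5.3747308 × 10^7.
South: 4470²·(1 − 659/4470)·6.84/659 = 176814.21.
Sum = 5.3924122 × 10^7.
SE = √(5.3924122 × 10^7) = 7343.

7343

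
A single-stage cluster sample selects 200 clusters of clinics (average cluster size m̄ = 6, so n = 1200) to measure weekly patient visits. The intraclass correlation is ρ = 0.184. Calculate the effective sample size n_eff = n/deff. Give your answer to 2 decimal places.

625.00

deff = 1 + (6 − 1)·0.184 = 1 + 0.92 = 1.92.
n_eff = 1200 / 1.92 = 625.00.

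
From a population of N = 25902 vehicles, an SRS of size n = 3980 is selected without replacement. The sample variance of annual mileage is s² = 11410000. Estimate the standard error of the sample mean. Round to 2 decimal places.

49.26

Under SRS without replacement, Var(ȳ) = (1 − f)·s²/n with f = n/N = 3980/25902 = 0.15365609.
Var(ȳ) = (1 − 0.15365609)·11410000/3980 = 0.84634391·2866.8342 = 2426.3276.
SE(ȳ) = √(2426.3276) = 49.26.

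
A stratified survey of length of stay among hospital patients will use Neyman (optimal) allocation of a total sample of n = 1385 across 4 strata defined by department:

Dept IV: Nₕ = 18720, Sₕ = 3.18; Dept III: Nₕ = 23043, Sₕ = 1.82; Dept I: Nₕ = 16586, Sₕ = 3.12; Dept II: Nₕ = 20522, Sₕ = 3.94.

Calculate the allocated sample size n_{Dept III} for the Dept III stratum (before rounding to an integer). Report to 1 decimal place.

Neyman allocation: nₕ = n·NₕSₕ / Σⱼ NⱼSⱼ.
Σ NⱼSⱼ = 18720·3.18 + 23043·1.82 + 16586·3.12 + 20522·3.94 = 234072.86.
n_{Dept III} = 1385·23043·1.82 / 234072.86 = 248.1.

248.1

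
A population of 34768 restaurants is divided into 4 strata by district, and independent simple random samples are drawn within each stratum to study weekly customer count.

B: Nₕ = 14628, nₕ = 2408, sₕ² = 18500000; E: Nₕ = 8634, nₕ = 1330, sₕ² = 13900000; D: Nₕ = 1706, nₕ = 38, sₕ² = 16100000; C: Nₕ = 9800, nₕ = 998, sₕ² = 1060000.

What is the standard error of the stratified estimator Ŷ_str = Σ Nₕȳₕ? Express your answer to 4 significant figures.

1.825 × 10^6

Var(Ŷ_str) = Σₕ Nₕ²(1 − fₕ)sₕ²/nₕ.
B: 14628²·(1 − 2408/14628)·18500000/2408 = 1.3733189 × 10^12.
E: 8634²·(1 − 1330/8634)·13900000/1330 = 6.5907671 × 10^11.
D: 1706²·(1 − 38/1706)·16100000/38 = 1.2056392 × 10^12.
C: 9800²·(1 − 998/9800)·1060000/998 = 9.1618413 × 10^10.
Sum = 3.3296532 × 10^12.
SE = √(3.3296532 × 10^12) = 1.825 × 10^6.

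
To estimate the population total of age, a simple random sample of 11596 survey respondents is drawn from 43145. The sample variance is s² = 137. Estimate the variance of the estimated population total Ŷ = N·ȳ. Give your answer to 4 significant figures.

Var(Ŷ) = N²·Var(ȳ) = N²·(1 − n/N)·s²/n.
f = 11596/43145 = 0.26876811; Var(ȳ) = 0.73123189·137/11596 = 0.0086390798.
Var(Ŷ) = 43145² · 0.0086390798 = 1.608157 × 10^7.

1.608 × 10^7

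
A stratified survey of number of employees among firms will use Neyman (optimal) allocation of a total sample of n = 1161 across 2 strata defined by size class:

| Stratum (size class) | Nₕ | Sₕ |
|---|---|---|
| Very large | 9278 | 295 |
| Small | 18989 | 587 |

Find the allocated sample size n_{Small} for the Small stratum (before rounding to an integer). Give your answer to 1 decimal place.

Neyman allocation: nₕ = n·NₕSₕ / Σⱼ NⱼSⱼ.
Σ NⱼSⱼ = 9278·295 + 18989·587 = 1.3883553 × 10^7.
n_{Small} = 1161·18989·587 / (1.3883553 × 10^7) = 932.1.

932.1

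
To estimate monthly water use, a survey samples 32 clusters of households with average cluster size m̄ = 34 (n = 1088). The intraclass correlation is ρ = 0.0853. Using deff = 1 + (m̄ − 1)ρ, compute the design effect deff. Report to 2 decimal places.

3.81

deff = 1 + (34 − 1)·0.0853 = 1 + 2.8149 = 3.8149.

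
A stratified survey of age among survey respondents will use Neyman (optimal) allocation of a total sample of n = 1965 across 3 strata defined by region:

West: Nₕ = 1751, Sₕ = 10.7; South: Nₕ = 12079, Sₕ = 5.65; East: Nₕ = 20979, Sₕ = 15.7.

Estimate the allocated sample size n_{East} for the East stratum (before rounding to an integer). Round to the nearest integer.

1554

Neyman allocation: nₕ = n·NₕSₕ / Σⱼ NⱼSⱼ.
Σ NⱼSⱼ = 1751·10.7 + 12079·5.65 + 20979·15.7 = 416352.35.
n_{East} = 1965·20979·15.7 / 416352.35 = 1554.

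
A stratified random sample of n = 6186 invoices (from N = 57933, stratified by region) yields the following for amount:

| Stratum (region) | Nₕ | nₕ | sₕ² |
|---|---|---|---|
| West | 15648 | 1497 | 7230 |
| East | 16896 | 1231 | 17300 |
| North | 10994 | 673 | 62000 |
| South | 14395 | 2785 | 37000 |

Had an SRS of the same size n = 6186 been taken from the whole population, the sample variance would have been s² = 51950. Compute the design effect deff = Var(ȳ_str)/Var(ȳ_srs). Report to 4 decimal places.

Var(ȳ_str) = Σ Wₕ²(1−fₕ)sₕ²/nₕ with Wₕ = Nₕ/57933:
  West: (15648/57933)²·(1−1497/15648)·7230/1497 = 0.31864744
  East: (16896/57933)²·(1−1231/16896)·17300/1231 = 1.1082821
  North: (10994/57933)²·(1−673/10994)·62000/673 = 3.1145987
  South: (14395/57933)²·(1−2785/14395)·37000/2785 = 0.66155869
  → Var(ȳ_str) = 5.2030869.
Var(ȳ_srs) = (1 − 6186/57933)·51950/6186 = 7.5012699.
deff = 5.2030869 / 7.5012699 = 0.6936.

0.6936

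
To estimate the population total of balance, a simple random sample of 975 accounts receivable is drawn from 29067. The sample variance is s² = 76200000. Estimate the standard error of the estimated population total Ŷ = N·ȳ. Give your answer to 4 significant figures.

7.989 × 10^6

Var(Ŷ) = N²·Var(ȳ) = N²·(1 − n/N)·s²/n.
f = 975/29067 = 0.03354319; Var(ȳ) = 0.96645681·76200000/975 = 75532.317.
Var(Ŷ) = 29067² · 75532.317 = 6.3816536 × 10^13.
SE(Ŷ) = √(6.3816536 × 10^13) = 7.989 × 10^6.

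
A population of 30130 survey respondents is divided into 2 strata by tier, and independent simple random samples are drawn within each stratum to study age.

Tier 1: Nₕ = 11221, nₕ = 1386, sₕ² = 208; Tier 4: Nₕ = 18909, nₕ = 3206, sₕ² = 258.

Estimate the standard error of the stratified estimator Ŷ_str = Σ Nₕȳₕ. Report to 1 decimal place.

Var(Ŷ_str) = Σₕ Nₕ²(1 − fₕ)sₕ²/nₕ.
Tier 1: 11221²·(1 − 1386/11221)·208/1386 = 1.6561743 × 10^7.
Tier 4: 18909²·(1 − 3206/18909)·258/3206 = 2.3895019 × 10^7.
Sum = 4.0456762 × 10^7.
SE = √(4.0456762 × 10^7) = 6360.6.

6360.6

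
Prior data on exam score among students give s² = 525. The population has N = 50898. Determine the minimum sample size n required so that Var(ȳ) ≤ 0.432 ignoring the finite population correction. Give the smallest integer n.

Without fpc, n₀ = s²/D = 525/0.432 = 1215.2778.
Rounding up, n = 1216.

1216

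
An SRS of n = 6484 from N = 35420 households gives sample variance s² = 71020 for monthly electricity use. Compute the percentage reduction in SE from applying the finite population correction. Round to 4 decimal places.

9.6153

f = n/N = 6484/35420 = 0.18306042.
SE_no-fpc = √(s²/n) = 3.3095491; SE_fpc = √((1−f)s²/n) = 2.9913264.
Ratio = √(1−f) = 0.90384710. Reduction = 100·(1 − 0.90384710) = 9.6153%.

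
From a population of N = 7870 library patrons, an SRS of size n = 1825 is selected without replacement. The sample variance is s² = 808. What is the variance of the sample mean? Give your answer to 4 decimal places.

0.3401

Under SRS without replacement, Var(ȳ) = (1 − f)·s²/n with f = n/N = 1825/7870 = 0.23189327.
Var(ȳ) = (1 − 0.23189327)·808/1825 = 0.76810673·0.44273973 = 0.34007137.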